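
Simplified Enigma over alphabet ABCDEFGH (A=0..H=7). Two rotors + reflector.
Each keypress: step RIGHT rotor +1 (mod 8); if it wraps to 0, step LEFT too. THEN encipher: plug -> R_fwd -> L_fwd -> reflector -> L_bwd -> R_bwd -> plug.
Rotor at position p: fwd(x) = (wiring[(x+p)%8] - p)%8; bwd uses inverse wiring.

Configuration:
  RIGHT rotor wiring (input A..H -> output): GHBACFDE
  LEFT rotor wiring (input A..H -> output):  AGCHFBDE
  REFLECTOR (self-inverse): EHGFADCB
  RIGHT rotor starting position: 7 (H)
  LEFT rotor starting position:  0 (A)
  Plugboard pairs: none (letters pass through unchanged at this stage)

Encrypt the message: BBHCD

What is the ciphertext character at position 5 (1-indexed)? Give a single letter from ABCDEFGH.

Char 1 ('B'): step: R->0, L->1 (L advanced); B->plug->B->R->H->L->H->refl->B->L'->B->R'->C->plug->C
Char 2 ('B'): step: R->1, L=1; B->plug->B->R->A->L->F->refl->D->L'->G->R'->A->plug->A
Char 3 ('H'): step: R->2, L=1; H->plug->H->R->F->L->C->refl->G->L'->C->R'->F->plug->F
Char 4 ('C'): step: R->3, L=1; C->plug->C->R->C->L->G->refl->C->L'->F->R'->A->plug->A
Char 5 ('D'): step: R->4, L=1; D->plug->D->R->A->L->F->refl->D->L'->G->R'->A->plug->A

A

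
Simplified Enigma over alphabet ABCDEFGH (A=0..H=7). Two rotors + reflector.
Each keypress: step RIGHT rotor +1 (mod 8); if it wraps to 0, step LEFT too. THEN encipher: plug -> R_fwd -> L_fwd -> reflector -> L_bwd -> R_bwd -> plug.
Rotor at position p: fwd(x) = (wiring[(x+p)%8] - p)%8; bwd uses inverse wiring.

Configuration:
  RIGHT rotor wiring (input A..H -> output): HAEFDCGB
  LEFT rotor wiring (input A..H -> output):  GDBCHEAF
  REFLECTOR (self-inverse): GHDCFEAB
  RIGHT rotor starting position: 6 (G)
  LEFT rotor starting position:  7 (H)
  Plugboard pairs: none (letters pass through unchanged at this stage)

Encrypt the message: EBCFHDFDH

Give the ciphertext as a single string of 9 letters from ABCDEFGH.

Char 1 ('E'): step: R->7, L=7; E->plug->E->R->G->L->F->refl->E->L'->C->R'->A->plug->A
Char 2 ('B'): step: R->0, L->0 (L advanced); B->plug->B->R->A->L->G->refl->A->L'->G->R'->G->plug->G
Char 3 ('C'): step: R->1, L=0; C->plug->C->R->E->L->H->refl->B->L'->C->R'->D->plug->D
Char 4 ('F'): step: R->2, L=0; F->plug->F->R->H->L->F->refl->E->L'->F->R'->G->plug->G
Char 5 ('H'): step: R->3, L=0; H->plug->H->R->B->L->D->refl->C->L'->D->R'->D->plug->D
Char 6 ('D'): step: R->4, L=0; D->plug->D->R->F->L->E->refl->F->L'->H->R'->A->plug->A
Char 7 ('F'): step: R->5, L=0; F->plug->F->R->H->L->F->refl->E->L'->F->R'->A->plug->A
Char 8 ('D'): step: R->6, L=0; D->plug->D->R->C->L->B->refl->H->L'->E->R'->H->plug->H
Char 9 ('H'): step: R->7, L=0; H->plug->H->R->H->L->F->refl->E->L'->F->R'->D->plug->D

Answer: AGDGDAAHD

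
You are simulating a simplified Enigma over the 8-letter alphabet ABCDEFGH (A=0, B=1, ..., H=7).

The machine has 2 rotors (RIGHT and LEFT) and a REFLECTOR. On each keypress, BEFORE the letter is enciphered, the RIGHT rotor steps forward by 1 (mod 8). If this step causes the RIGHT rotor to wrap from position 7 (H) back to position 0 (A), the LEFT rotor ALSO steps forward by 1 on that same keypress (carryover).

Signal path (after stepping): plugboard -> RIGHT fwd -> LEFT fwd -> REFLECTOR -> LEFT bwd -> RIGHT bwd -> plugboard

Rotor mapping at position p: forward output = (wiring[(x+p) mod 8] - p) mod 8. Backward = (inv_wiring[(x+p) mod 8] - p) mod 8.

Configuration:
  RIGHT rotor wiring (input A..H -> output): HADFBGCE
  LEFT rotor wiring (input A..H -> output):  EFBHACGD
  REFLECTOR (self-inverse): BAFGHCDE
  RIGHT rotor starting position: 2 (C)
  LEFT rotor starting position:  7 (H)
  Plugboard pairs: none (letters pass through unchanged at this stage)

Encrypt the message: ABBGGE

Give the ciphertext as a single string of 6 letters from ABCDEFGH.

Char 1 ('A'): step: R->3, L=7; A->plug->A->R->C->L->G->refl->D->L'->G->R'->B->plug->B
Char 2 ('B'): step: R->4, L=7; B->plug->B->R->C->L->G->refl->D->L'->G->R'->C->plug->C
Char 3 ('B'): step: R->5, L=7; B->plug->B->R->F->L->B->refl->A->L'->E->R'->H->plug->H
Char 4 ('G'): step: R->6, L=7; G->plug->G->R->D->L->C->refl->F->L'->B->R'->C->plug->C
Char 5 ('G'): step: R->7, L=7; G->plug->G->R->H->L->H->refl->E->L'->A->R'->B->plug->B
Char 6 ('E'): step: R->0, L->0 (L advanced); E->plug->E->R->B->L->F->refl->C->L'->F->R'->D->plug->D

Answer: BCHCBD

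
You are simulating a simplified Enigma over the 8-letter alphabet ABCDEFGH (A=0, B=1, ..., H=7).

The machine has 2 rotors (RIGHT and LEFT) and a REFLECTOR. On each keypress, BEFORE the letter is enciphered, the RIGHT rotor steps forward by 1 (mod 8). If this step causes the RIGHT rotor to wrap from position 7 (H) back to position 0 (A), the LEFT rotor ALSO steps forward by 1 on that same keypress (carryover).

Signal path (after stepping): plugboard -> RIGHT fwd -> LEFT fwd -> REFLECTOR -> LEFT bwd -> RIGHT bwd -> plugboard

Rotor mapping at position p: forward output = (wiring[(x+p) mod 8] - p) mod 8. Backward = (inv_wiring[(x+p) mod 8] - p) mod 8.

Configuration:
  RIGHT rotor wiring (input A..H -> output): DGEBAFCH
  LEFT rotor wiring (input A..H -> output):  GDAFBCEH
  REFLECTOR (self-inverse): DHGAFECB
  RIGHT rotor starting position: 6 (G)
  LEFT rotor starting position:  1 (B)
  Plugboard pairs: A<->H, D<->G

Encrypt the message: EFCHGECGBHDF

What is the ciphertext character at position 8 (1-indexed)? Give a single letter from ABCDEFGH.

Char 1 ('E'): step: R->7, L=1; E->plug->E->R->C->L->E->refl->F->L'->H->R'->C->plug->C
Char 2 ('F'): step: R->0, L->2 (L advanced); F->plug->F->R->F->L->F->refl->E->L'->G->R'->B->plug->B
Char 3 ('C'): step: R->1, L=2; C->plug->C->R->A->L->G->refl->C->L'->E->R'->E->plug->E
Char 4 ('H'): step: R->2, L=2; H->plug->A->R->C->L->H->refl->B->L'->H->R'->B->plug->B
Char 5 ('G'): step: R->3, L=2; G->plug->D->R->H->L->B->refl->H->L'->C->R'->C->plug->C
Char 6 ('E'): step: R->4, L=2; E->plug->E->R->H->L->B->refl->H->L'->C->R'->F->plug->F
Char 7 ('C'): step: R->5, L=2; C->plug->C->R->C->L->H->refl->B->L'->H->R'->F->plug->F
Char 8 ('G'): step: R->6, L=2; G->plug->D->R->A->L->G->refl->C->L'->E->R'->A->plug->H

H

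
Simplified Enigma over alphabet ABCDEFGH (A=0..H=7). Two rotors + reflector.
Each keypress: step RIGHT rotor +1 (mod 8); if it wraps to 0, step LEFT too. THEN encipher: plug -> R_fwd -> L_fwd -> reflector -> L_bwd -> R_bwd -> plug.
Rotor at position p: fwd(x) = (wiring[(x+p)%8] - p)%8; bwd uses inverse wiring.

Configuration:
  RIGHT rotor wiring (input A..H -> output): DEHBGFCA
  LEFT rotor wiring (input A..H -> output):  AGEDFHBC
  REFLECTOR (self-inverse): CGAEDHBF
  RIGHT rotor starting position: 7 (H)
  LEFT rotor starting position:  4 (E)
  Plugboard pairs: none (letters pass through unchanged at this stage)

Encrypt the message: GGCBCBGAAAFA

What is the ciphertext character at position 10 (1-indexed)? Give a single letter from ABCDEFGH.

Char 1 ('G'): step: R->0, L->5 (L advanced); G->plug->G->R->C->L->F->refl->H->L'->F->R'->F->plug->F
Char 2 ('G'): step: R->1, L=5; G->plug->G->R->H->L->A->refl->C->L'->A->R'->C->plug->C
Char 3 ('C'): step: R->2, L=5; C->plug->C->R->E->L->B->refl->G->L'->G->R'->F->plug->F
Char 4 ('B'): step: R->3, L=5; B->plug->B->R->D->L->D->refl->E->L'->B->R'->G->plug->G
Char 5 ('C'): step: R->4, L=5; C->plug->C->R->G->L->G->refl->B->L'->E->R'->D->plug->D
Char 6 ('B'): step: R->5, L=5; B->plug->B->R->F->L->H->refl->F->L'->C->R'->F->plug->F
Char 7 ('G'): step: R->6, L=5; G->plug->G->R->A->L->C->refl->A->L'->H->R'->H->plug->H
Char 8 ('A'): step: R->7, L=5; A->plug->A->R->B->L->E->refl->D->L'->D->R'->H->plug->H
Char 9 ('A'): step: R->0, L->6 (L advanced); A->plug->A->R->D->L->A->refl->C->L'->C->R'->G->plug->G
Char 10 ('A'): step: R->1, L=6; A->plug->A->R->D->L->A->refl->C->L'->C->R'->H->plug->H

H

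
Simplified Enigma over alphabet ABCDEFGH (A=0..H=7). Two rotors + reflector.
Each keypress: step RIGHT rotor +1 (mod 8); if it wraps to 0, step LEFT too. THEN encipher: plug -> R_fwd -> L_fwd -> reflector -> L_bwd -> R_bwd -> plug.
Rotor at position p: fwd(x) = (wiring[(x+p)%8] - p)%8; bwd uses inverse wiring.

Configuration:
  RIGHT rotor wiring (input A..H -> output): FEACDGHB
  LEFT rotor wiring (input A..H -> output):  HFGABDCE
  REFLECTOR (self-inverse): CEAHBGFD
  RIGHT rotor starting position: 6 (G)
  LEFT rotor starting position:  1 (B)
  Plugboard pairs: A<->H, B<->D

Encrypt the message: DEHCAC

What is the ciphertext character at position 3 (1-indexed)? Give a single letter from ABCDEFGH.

Char 1 ('D'): step: R->7, L=1; D->plug->B->R->G->L->D->refl->H->L'->C->R'->A->plug->H
Char 2 ('E'): step: R->0, L->2 (L advanced); E->plug->E->R->D->L->B->refl->E->L'->A->R'->C->plug->C
Char 3 ('H'): step: R->1, L=2; H->plug->A->R->D->L->B->refl->E->L'->A->R'->G->plug->G

G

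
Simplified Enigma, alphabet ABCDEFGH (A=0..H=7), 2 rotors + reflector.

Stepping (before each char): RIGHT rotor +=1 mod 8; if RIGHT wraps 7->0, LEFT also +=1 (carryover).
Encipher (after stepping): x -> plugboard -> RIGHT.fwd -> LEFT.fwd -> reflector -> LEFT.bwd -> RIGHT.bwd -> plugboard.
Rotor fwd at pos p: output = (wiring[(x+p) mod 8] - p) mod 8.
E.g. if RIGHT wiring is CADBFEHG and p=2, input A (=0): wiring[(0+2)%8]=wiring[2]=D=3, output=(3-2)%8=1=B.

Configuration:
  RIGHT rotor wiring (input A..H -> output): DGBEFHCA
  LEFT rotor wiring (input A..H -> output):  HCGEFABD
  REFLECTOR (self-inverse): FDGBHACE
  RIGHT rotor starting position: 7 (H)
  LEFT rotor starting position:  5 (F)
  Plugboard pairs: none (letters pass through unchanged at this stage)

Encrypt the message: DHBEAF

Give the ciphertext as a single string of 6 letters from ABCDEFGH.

Char 1 ('D'): step: R->0, L->6 (L advanced); D->plug->D->R->E->L->A->refl->F->L'->B->R'->C->plug->C
Char 2 ('H'): step: R->1, L=6; H->plug->H->R->C->L->B->refl->D->L'->A->R'->B->plug->B
Char 3 ('B'): step: R->2, L=6; B->plug->B->R->C->L->B->refl->D->L'->A->R'->E->plug->E
Char 4 ('E'): step: R->3, L=6; E->plug->E->R->F->L->G->refl->C->L'->H->R'->D->plug->D
Char 5 ('A'): step: R->4, L=6; A->plug->A->R->B->L->F->refl->A->L'->E->R'->D->plug->D
Char 6 ('F'): step: R->5, L=6; F->plug->F->R->E->L->A->refl->F->L'->B->R'->E->plug->E

Answer: CBEDDE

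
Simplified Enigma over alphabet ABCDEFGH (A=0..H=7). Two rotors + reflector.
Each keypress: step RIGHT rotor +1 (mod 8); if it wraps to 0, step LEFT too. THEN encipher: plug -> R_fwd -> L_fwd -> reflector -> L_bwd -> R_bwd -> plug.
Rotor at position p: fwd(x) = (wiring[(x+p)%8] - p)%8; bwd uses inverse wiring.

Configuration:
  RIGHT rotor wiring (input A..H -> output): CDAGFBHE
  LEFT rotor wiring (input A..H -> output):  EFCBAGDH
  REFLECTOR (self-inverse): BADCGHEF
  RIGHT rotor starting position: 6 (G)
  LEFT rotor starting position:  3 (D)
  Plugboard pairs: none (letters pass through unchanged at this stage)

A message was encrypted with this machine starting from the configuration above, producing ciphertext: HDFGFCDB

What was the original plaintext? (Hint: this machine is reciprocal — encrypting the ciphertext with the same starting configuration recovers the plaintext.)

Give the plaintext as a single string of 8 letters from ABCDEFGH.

Answer: CCEABAAF

Derivation:
Char 1 ('H'): step: R->7, L=3; H->plug->H->R->A->L->G->refl->E->L'->E->R'->C->plug->C
Char 2 ('D'): step: R->0, L->4 (L advanced); D->plug->D->R->G->L->G->refl->E->L'->A->R'->C->plug->C
Char 3 ('F'): step: R->1, L=4; F->plug->F->R->G->L->G->refl->E->L'->A->R'->E->plug->E
Char 4 ('G'): step: R->2, L=4; G->plug->G->R->A->L->E->refl->G->L'->G->R'->A->plug->A
Char 5 ('F'): step: R->3, L=4; F->plug->F->R->H->L->F->refl->H->L'->C->R'->B->plug->B
Char 6 ('C'): step: R->4, L=4; C->plug->C->R->D->L->D->refl->C->L'->B->R'->A->plug->A
Char 7 ('D'): step: R->5, L=4; D->plug->D->R->F->L->B->refl->A->L'->E->R'->A->plug->A
Char 8 ('B'): step: R->6, L=4; B->plug->B->R->G->L->G->refl->E->L'->A->R'->F->plug->F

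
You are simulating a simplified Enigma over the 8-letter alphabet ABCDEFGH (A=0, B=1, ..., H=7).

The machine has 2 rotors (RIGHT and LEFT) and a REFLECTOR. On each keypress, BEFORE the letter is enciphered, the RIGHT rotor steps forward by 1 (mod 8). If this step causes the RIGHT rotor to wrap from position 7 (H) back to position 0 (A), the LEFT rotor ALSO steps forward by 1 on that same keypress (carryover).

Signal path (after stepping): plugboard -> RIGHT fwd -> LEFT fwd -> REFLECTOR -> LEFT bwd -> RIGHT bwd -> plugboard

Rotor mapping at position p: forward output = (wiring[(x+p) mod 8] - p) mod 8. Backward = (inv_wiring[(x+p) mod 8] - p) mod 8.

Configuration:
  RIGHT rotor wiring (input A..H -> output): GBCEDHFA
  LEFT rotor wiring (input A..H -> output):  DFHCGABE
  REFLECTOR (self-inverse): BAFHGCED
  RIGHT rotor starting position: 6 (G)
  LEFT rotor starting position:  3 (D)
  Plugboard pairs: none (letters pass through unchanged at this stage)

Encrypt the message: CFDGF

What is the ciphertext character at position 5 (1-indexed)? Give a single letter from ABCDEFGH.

Char 1 ('C'): step: R->7, L=3; C->plug->C->R->C->L->F->refl->C->L'->G->R'->H->plug->H
Char 2 ('F'): step: R->0, L->4 (L advanced); F->plug->F->R->H->L->G->refl->E->L'->B->R'->B->plug->B
Char 3 ('D'): step: R->1, L=4; D->plug->D->R->C->L->F->refl->C->L'->A->R'->A->plug->A
Char 4 ('G'): step: R->2, L=4; G->plug->G->R->E->L->H->refl->D->L'->G->R'->F->plug->F
Char 5 ('F'): step: R->3, L=4; F->plug->F->R->D->L->A->refl->B->L'->F->R'->E->plug->E

E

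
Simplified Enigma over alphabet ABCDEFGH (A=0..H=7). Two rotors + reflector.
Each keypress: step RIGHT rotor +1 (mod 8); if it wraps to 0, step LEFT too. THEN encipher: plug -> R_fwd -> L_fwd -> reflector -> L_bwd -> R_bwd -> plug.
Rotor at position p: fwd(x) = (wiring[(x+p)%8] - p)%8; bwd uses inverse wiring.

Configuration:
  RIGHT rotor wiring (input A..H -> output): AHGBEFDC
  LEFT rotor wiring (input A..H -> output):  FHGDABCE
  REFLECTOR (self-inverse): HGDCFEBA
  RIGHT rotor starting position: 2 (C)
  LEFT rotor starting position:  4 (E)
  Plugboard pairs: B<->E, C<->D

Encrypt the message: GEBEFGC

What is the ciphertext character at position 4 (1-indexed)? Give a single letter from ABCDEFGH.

Char 1 ('G'): step: R->3, L=4; G->plug->G->R->E->L->B->refl->G->L'->C->R'->C->plug->D
Char 2 ('E'): step: R->4, L=4; E->plug->B->R->B->L->F->refl->E->L'->A->R'->A->plug->A
Char 3 ('B'): step: R->5, L=4; B->plug->E->R->C->L->G->refl->B->L'->E->R'->G->plug->G
Char 4 ('E'): step: R->6, L=4; E->plug->B->R->E->L->B->refl->G->L'->C->R'->C->plug->D

D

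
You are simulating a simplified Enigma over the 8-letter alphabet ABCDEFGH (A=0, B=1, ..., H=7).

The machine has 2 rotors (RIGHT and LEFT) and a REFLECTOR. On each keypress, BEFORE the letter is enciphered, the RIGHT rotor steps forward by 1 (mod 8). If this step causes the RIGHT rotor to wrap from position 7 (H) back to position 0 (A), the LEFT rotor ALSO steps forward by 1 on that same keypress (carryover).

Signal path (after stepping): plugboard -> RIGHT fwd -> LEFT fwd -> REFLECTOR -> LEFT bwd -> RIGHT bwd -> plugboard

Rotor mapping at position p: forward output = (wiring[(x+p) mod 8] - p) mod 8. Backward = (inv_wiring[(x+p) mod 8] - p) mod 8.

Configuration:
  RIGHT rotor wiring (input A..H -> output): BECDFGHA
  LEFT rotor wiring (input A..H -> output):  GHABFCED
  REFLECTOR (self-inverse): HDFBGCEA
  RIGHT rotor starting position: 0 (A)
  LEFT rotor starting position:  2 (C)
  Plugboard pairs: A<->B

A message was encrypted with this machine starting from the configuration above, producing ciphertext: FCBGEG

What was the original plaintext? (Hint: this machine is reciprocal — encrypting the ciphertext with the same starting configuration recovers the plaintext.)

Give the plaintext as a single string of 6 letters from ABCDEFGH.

Answer: HAFFDE

Derivation:
Char 1 ('F'): step: R->1, L=2; F->plug->F->R->G->L->E->refl->G->L'->A->R'->H->plug->H
Char 2 ('C'): step: R->2, L=2; C->plug->C->R->D->L->A->refl->H->L'->B->R'->B->plug->A
Char 3 ('B'): step: R->3, L=2; B->plug->A->R->A->L->G->refl->E->L'->G->R'->F->plug->F
Char 4 ('G'): step: R->4, L=2; G->plug->G->R->G->L->E->refl->G->L'->A->R'->F->plug->F
Char 5 ('E'): step: R->5, L=2; E->plug->E->R->H->L->F->refl->C->L'->E->R'->D->plug->D
Char 6 ('G'): step: R->6, L=2; G->plug->G->R->H->L->F->refl->C->L'->E->R'->E->plug->E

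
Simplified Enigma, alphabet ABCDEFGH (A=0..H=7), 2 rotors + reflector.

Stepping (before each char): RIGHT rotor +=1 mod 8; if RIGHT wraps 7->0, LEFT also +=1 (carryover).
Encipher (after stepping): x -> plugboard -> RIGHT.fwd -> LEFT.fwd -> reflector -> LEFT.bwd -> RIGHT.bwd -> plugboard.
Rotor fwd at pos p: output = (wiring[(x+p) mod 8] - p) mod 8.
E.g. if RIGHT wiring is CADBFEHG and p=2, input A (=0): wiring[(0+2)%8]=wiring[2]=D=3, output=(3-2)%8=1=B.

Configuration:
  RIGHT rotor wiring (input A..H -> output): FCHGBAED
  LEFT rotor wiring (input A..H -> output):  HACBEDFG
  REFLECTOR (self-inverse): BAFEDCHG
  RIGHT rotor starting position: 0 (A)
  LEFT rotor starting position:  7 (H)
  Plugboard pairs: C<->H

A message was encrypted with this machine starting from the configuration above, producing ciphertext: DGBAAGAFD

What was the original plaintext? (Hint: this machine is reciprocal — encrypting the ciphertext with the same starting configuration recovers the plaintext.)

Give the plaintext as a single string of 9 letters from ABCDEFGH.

Answer: EDABHACHE

Derivation:
Char 1 ('D'): step: R->1, L=7; D->plug->D->R->A->L->H->refl->G->L'->H->R'->E->plug->E
Char 2 ('G'): step: R->2, L=7; G->plug->G->R->D->L->D->refl->E->L'->G->R'->D->plug->D
Char 3 ('B'): step: R->3, L=7; B->plug->B->R->G->L->E->refl->D->L'->D->R'->A->plug->A
Char 4 ('A'): step: R->4, L=7; A->plug->A->R->F->L->F->refl->C->L'->E->R'->B->plug->B
Char 5 ('A'): step: R->5, L=7; A->plug->A->R->D->L->D->refl->E->L'->G->R'->C->plug->H
Char 6 ('G'): step: R->6, L=7; G->plug->G->R->D->L->D->refl->E->L'->G->R'->A->plug->A
Char 7 ('A'): step: R->7, L=7; A->plug->A->R->E->L->C->refl->F->L'->F->R'->H->plug->C
Char 8 ('F'): step: R->0, L->0 (L advanced); F->plug->F->R->A->L->H->refl->G->L'->H->R'->C->plug->H
Char 9 ('D'): step: R->1, L=0; D->plug->D->R->A->L->H->refl->G->L'->H->R'->E->plug->E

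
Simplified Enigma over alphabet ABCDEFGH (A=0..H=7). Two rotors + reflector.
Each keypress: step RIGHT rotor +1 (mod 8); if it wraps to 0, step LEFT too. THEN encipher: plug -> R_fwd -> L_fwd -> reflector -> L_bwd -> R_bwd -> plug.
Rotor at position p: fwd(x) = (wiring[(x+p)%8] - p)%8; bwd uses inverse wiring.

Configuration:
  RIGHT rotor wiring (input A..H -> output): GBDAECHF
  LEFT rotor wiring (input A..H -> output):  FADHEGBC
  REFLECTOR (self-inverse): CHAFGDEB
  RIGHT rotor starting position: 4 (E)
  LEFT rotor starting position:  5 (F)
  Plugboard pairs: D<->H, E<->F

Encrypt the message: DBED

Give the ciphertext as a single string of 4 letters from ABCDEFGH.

Answer: CCFE

Derivation:
Char 1 ('D'): step: R->5, L=5; D->plug->H->R->H->L->H->refl->B->L'->A->R'->C->plug->C
Char 2 ('B'): step: R->6, L=5; B->plug->B->R->H->L->H->refl->B->L'->A->R'->C->plug->C
Char 3 ('E'): step: R->7, L=5; E->plug->F->R->F->L->G->refl->E->L'->B->R'->E->plug->F
Char 4 ('D'): step: R->0, L->6 (L advanced); D->plug->H->R->F->L->B->refl->H->L'->C->R'->F->plug->E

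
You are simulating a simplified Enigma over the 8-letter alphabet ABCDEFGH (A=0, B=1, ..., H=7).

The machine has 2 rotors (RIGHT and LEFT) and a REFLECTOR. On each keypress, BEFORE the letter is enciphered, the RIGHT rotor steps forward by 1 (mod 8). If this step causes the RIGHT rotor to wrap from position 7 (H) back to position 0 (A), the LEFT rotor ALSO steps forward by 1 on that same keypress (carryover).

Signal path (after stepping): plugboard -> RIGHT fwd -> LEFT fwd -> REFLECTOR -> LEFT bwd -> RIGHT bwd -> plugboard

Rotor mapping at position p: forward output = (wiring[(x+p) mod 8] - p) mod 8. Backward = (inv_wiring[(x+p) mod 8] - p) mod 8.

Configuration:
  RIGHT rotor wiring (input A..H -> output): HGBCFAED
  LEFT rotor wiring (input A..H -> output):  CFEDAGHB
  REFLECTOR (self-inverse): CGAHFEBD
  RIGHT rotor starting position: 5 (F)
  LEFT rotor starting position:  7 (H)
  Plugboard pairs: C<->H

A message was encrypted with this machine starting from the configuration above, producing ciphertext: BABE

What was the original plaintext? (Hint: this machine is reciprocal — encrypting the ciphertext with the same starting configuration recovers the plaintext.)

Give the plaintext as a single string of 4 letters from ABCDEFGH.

Char 1 ('B'): step: R->6, L=7; B->plug->B->R->F->L->B->refl->G->L'->C->R'->H->plug->C
Char 2 ('A'): step: R->7, L=7; A->plug->A->R->E->L->E->refl->F->L'->D->R'->E->plug->E
Char 3 ('B'): step: R->0, L->0 (L advanced); B->plug->B->R->G->L->H->refl->D->L'->D->R'->H->plug->C
Char 4 ('E'): step: R->1, L=0; E->plug->E->R->H->L->B->refl->G->L'->F->R'->A->plug->A

Answer: CECA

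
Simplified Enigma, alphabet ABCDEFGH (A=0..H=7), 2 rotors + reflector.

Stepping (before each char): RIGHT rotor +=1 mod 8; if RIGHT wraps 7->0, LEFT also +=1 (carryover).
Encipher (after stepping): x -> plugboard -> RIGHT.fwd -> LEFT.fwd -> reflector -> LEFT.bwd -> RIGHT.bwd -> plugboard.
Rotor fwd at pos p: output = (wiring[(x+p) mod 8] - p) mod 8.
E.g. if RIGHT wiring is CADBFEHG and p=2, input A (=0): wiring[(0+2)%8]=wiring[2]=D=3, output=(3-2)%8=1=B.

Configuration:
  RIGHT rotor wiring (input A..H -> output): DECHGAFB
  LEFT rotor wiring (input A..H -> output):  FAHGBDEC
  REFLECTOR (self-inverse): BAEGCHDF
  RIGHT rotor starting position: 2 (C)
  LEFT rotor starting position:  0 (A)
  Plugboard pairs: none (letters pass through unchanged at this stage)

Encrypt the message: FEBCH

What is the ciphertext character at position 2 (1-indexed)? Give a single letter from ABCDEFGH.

Char 1 ('F'): step: R->3, L=0; F->plug->F->R->A->L->F->refl->H->L'->C->R'->D->plug->D
Char 2 ('E'): step: R->4, L=0; E->plug->E->R->H->L->C->refl->E->L'->G->R'->G->plug->G

G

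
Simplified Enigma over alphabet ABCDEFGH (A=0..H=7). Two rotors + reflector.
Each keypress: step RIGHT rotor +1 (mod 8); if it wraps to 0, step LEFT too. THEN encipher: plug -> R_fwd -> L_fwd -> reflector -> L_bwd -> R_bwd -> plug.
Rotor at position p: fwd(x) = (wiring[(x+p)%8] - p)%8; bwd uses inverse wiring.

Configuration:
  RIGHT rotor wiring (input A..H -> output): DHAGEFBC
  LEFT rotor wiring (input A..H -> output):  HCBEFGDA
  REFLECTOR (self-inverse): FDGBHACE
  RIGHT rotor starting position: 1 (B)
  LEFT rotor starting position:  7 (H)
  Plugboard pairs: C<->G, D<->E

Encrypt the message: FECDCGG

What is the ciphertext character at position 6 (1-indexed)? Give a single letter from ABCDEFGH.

Char 1 ('F'): step: R->2, L=7; F->plug->F->R->A->L->B->refl->D->L'->C->R'->C->plug->G
Char 2 ('E'): step: R->3, L=7; E->plug->D->R->G->L->H->refl->E->L'->H->R'->E->plug->D
Char 3 ('C'): step: R->4, L=7; C->plug->G->R->E->L->F->refl->A->L'->B->R'->B->plug->B
Char 4 ('D'): step: R->5, L=7; D->plug->E->R->C->L->D->refl->B->L'->A->R'->A->plug->A
Char 5 ('C'): step: R->6, L=7; C->plug->G->R->G->L->H->refl->E->L'->H->R'->H->plug->H
Char 6 ('G'): step: R->7, L=7; G->plug->C->R->A->L->B->refl->D->L'->C->R'->H->plug->H

H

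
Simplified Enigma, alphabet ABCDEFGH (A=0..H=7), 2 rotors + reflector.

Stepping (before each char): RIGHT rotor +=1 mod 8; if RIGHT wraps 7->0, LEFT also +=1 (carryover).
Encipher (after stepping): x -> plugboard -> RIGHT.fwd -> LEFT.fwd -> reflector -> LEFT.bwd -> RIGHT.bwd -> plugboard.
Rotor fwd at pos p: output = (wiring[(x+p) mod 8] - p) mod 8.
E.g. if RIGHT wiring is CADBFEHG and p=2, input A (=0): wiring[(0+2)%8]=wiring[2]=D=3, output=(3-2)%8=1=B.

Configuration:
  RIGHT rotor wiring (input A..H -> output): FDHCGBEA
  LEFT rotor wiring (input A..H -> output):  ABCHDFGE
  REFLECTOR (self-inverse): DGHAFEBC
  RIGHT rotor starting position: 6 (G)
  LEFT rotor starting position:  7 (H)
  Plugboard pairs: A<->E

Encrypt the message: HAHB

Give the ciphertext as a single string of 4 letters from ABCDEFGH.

Char 1 ('H'): step: R->7, L=7; H->plug->H->R->F->L->E->refl->F->L'->A->R'->D->plug->D
Char 2 ('A'): step: R->0, L->0 (L advanced); A->plug->E->R->G->L->G->refl->B->L'->B->R'->F->plug->F
Char 3 ('H'): step: R->1, L=0; H->plug->H->R->E->L->D->refl->A->L'->A->R'->E->plug->A
Char 4 ('B'): step: R->2, L=0; B->plug->B->R->A->L->A->refl->D->L'->E->R'->C->plug->C

Answer: DFAC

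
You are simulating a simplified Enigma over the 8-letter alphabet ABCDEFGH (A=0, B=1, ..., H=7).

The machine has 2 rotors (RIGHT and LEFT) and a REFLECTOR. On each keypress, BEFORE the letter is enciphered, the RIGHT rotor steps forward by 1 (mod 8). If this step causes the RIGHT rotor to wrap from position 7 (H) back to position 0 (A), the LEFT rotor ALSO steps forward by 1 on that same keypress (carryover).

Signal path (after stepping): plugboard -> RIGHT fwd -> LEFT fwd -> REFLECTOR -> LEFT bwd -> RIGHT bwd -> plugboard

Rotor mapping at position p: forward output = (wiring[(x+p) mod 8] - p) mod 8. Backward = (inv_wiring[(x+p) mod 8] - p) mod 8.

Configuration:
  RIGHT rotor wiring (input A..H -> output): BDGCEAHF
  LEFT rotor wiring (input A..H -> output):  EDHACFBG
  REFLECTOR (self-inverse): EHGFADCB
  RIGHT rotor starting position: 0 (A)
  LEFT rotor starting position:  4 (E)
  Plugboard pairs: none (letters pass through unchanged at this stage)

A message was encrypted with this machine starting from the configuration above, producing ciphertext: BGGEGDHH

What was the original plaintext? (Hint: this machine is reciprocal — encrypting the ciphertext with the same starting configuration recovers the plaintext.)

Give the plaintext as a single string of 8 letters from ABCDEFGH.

Char 1 ('B'): step: R->1, L=4; B->plug->B->R->F->L->H->refl->B->L'->B->R'->C->plug->C
Char 2 ('G'): step: R->2, L=4; G->plug->G->R->H->L->E->refl->A->L'->E->R'->A->plug->A
Char 3 ('G'): step: R->3, L=4; G->plug->G->R->A->L->G->refl->C->L'->D->R'->H->plug->H
Char 4 ('E'): step: R->4, L=4; E->plug->E->R->F->L->H->refl->B->L'->B->R'->D->plug->D
Char 5 ('G'): step: R->5, L=4; G->plug->G->R->F->L->H->refl->B->L'->B->R'->F->plug->F
Char 6 ('D'): step: R->6, L=4; D->plug->D->R->F->L->H->refl->B->L'->B->R'->A->plug->A
Char 7 ('H'): step: R->7, L=4; H->plug->H->R->A->L->G->refl->C->L'->D->R'->E->plug->E
Char 8 ('H'): step: R->0, L->5 (L advanced); H->plug->H->R->F->L->C->refl->G->L'->E->R'->E->plug->E

Answer: CAHDFAEE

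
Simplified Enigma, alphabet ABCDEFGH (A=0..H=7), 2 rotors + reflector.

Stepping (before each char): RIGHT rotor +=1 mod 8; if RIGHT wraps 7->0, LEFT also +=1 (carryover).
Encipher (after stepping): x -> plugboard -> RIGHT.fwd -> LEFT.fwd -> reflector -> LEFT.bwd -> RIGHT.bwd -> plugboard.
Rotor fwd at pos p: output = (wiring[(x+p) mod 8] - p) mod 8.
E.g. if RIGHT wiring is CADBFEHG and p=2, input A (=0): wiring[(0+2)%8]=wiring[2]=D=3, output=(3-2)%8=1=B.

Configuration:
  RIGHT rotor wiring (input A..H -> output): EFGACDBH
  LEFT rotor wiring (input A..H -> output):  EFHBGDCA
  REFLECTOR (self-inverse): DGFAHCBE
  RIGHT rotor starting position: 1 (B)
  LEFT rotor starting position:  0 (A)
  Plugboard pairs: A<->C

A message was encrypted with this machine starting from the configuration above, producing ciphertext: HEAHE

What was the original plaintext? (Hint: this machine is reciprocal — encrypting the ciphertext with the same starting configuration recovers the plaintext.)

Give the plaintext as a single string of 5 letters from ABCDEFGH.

Char 1 ('H'): step: R->2, L=0; H->plug->H->R->D->L->B->refl->G->L'->E->R'->A->plug->C
Char 2 ('E'): step: R->3, L=0; E->plug->E->R->E->L->G->refl->B->L'->D->R'->H->plug->H
Char 3 ('A'): step: R->4, L=0; A->plug->C->R->F->L->D->refl->A->L'->H->R'->B->plug->B
Char 4 ('H'): step: R->5, L=0; H->plug->H->R->F->L->D->refl->A->L'->H->R'->D->plug->D
Char 5 ('E'): step: R->6, L=0; E->plug->E->R->A->L->E->refl->H->L'->C->R'->F->plug->F

Answer: CHBDF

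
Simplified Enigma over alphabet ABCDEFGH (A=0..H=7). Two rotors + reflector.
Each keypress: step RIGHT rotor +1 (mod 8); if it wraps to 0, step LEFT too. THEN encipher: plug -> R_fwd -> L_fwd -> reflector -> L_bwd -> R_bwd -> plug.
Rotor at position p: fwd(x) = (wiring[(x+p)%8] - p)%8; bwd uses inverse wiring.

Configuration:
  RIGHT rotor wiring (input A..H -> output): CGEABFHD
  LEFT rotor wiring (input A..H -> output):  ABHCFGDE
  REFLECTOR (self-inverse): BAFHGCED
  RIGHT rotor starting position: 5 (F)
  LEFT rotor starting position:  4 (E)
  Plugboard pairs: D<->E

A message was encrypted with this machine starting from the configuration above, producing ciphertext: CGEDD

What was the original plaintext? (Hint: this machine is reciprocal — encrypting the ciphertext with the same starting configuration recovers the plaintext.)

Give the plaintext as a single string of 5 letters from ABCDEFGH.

Char 1 ('C'): step: R->6, L=4; C->plug->C->R->E->L->E->refl->G->L'->H->R'->H->plug->H
Char 2 ('G'): step: R->7, L=4; G->plug->G->R->G->L->D->refl->H->L'->C->R'->F->plug->F
Char 3 ('E'): step: R->0, L->5 (L advanced); E->plug->D->R->A->L->B->refl->A->L'->H->R'->G->plug->G
Char 4 ('D'): step: R->1, L=5; D->plug->E->R->E->L->E->refl->G->L'->B->R'->H->plug->H
Char 5 ('D'): step: R->2, L=5; D->plug->E->R->F->L->C->refl->F->L'->G->R'->B->plug->B

Answer: HFGHB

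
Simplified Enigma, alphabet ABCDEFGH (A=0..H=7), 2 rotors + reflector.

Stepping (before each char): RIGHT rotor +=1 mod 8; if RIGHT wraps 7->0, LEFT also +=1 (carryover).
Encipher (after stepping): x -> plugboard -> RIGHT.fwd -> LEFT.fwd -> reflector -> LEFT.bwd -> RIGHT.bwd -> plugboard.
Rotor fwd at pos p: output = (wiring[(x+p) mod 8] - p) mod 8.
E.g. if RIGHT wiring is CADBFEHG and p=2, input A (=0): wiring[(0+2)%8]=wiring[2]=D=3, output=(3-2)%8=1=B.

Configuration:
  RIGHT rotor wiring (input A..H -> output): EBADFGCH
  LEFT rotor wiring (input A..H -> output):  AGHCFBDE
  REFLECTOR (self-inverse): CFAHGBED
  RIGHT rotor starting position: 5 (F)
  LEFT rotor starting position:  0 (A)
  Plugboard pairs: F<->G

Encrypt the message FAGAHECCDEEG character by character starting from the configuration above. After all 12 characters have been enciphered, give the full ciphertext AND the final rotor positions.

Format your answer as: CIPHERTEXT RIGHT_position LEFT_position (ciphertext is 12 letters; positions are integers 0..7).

Char 1 ('F'): step: R->6, L=0; F->plug->G->R->H->L->E->refl->G->L'->B->R'->B->plug->B
Char 2 ('A'): step: R->7, L=0; A->plug->A->R->A->L->A->refl->C->L'->D->R'->H->plug->H
Char 3 ('G'): step: R->0, L->1 (L advanced); G->plug->F->R->G->L->D->refl->H->L'->H->R'->H->plug->H
Char 4 ('A'): step: R->1, L=1; A->plug->A->R->A->L->F->refl->B->L'->C->R'->C->plug->C
Char 5 ('H'): step: R->2, L=1; H->plug->H->R->H->L->H->refl->D->L'->G->R'->A->plug->A
Char 6 ('E'): step: R->3, L=1; E->plug->E->R->E->L->A->refl->C->L'->F->R'->H->plug->H
Char 7 ('C'): step: R->4, L=1; C->plug->C->R->G->L->D->refl->H->L'->H->R'->H->plug->H
Char 8 ('C'): step: R->5, L=1; C->plug->C->R->C->L->B->refl->F->L'->A->R'->H->plug->H
Char 9 ('D'): step: R->6, L=1; D->plug->D->R->D->L->E->refl->G->L'->B->R'->B->plug->B
Char 10 ('E'): step: R->7, L=1; E->plug->E->R->E->L->A->refl->C->L'->F->R'->B->plug->B
Char 11 ('E'): step: R->0, L->2 (L advanced); E->plug->E->R->F->L->C->refl->A->L'->B->R'->B->plug->B
Char 12 ('G'): step: R->1, L=2; G->plug->F->R->B->L->A->refl->C->L'->F->R'->E->plug->E
Final: ciphertext=BHHCAHHHBBBE, RIGHT=1, LEFT=2

Answer: BHHCAHHHBBBE 1 2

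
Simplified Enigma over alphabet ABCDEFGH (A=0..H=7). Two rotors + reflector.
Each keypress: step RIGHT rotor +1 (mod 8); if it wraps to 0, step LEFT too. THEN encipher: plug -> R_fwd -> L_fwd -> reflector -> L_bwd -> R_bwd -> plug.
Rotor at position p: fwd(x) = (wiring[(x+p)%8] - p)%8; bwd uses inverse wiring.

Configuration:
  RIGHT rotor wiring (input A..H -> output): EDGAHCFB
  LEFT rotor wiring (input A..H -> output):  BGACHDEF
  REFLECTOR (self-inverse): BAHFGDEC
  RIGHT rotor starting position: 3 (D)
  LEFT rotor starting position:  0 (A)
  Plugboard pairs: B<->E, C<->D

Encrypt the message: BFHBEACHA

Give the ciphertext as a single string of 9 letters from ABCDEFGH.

Char 1 ('B'): step: R->4, L=0; B->plug->E->R->A->L->B->refl->A->L'->C->R'->G->plug->G
Char 2 ('F'): step: R->5, L=0; F->plug->F->R->B->L->G->refl->E->L'->G->R'->E->plug->B
Char 3 ('H'): step: R->6, L=0; H->plug->H->R->E->L->H->refl->C->L'->D->R'->B->plug->E
Char 4 ('B'): step: R->7, L=0; B->plug->E->R->B->L->G->refl->E->L'->G->R'->H->plug->H
Char 5 ('E'): step: R->0, L->1 (L advanced); E->plug->B->R->D->L->G->refl->E->L'->G->R'->C->plug->D
Char 6 ('A'): step: R->1, L=1; A->plug->A->R->C->L->B->refl->A->L'->H->R'->C->plug->D
Char 7 ('C'): step: R->2, L=1; C->plug->D->R->A->L->F->refl->D->L'->F->R'->C->plug->D
Char 8 ('H'): step: R->3, L=1; H->plug->H->R->D->L->G->refl->E->L'->G->R'->E->plug->B
Char 9 ('A'): step: R->4, L=1; A->plug->A->R->D->L->G->refl->E->L'->G->R'->B->plug->E

Answer: GBEHDDDBE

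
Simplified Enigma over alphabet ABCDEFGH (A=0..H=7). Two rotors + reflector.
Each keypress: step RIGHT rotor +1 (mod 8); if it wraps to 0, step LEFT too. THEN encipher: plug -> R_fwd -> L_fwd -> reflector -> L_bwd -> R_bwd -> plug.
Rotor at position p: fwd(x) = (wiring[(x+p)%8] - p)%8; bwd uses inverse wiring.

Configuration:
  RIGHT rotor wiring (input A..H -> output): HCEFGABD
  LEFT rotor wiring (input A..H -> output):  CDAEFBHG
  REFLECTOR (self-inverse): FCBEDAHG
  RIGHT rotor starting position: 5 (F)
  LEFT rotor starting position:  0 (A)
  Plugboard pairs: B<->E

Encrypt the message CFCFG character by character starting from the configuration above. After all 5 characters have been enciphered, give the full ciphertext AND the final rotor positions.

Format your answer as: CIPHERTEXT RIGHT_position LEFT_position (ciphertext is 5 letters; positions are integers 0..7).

Answer: ABBBF 2 1

Derivation:
Char 1 ('C'): step: R->6, L=0; C->plug->C->R->B->L->D->refl->E->L'->D->R'->A->plug->A
Char 2 ('F'): step: R->7, L=0; F->plug->F->R->H->L->G->refl->H->L'->G->R'->E->plug->B
Char 3 ('C'): step: R->0, L->1 (L advanced); C->plug->C->R->E->L->A->refl->F->L'->G->R'->E->plug->B
Char 4 ('F'): step: R->1, L=1; F->plug->F->R->A->L->C->refl->B->L'->H->R'->E->plug->B
Char 5 ('G'): step: R->2, L=1; G->plug->G->R->F->L->G->refl->H->L'->B->R'->F->plug->F
Final: ciphertext=ABBBF, RIGHT=2, LEFT=1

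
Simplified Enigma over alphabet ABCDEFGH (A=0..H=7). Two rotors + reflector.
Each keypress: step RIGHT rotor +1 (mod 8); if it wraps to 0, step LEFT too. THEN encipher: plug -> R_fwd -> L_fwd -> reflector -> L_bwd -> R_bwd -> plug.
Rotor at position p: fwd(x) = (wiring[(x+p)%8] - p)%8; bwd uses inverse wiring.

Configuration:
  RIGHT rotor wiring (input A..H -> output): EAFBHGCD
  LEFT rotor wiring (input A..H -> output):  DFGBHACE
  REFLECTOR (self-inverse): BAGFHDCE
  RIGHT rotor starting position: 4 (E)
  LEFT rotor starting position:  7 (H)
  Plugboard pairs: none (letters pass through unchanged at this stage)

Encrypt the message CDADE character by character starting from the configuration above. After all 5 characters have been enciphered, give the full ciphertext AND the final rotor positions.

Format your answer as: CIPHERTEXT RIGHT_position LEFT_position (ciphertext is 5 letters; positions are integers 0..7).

Char 1 ('C'): step: R->5, L=7; C->plug->C->R->G->L->B->refl->A->L'->F->R'->B->plug->B
Char 2 ('D'): step: R->6, L=7; D->plug->D->R->C->L->G->refl->C->L'->E->R'->A->plug->A
Char 3 ('A'): step: R->7, L=7; A->plug->A->R->E->L->C->refl->G->L'->C->R'->E->plug->E
Char 4 ('D'): step: R->0, L->0 (L advanced); D->plug->D->R->B->L->F->refl->D->L'->A->R'->B->plug->B
Char 5 ('E'): step: R->1, L=0; E->plug->E->R->F->L->A->refl->B->L'->D->R'->H->plug->H
Final: ciphertext=BAEBH, RIGHT=1, LEFT=0

Answer: BAEBH 1 0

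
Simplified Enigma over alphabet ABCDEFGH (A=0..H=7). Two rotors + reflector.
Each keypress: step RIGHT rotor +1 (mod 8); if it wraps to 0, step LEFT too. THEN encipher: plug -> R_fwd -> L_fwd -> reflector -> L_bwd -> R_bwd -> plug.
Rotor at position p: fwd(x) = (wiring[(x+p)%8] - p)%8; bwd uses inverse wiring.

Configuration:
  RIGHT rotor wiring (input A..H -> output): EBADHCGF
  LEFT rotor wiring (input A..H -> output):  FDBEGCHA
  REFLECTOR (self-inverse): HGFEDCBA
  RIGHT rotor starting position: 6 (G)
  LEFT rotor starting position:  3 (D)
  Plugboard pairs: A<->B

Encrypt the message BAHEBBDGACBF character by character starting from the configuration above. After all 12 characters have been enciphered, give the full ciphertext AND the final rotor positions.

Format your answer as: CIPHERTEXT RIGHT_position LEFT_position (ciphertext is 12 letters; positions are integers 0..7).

Answer: CBCAGCBHHAEB 2 5

Derivation:
Char 1 ('B'): step: R->7, L=3; B->plug->A->R->G->L->A->refl->H->L'->C->R'->C->plug->C
Char 2 ('A'): step: R->0, L->4 (L advanced); A->plug->B->R->B->L->G->refl->B->L'->E->R'->A->plug->B
Char 3 ('H'): step: R->1, L=4; H->plug->H->R->D->L->E->refl->D->L'->C->R'->C->plug->C
Char 4 ('E'): step: R->2, L=4; E->plug->E->R->E->L->B->refl->G->L'->B->R'->B->plug->A
Char 5 ('B'): step: R->3, L=4; B->plug->A->R->A->L->C->refl->F->L'->G->R'->G->plug->G
Char 6 ('B'): step: R->4, L=4; B->plug->A->R->D->L->E->refl->D->L'->C->R'->C->plug->C
Char 7 ('D'): step: R->5, L=4; D->plug->D->R->H->L->A->refl->H->L'->F->R'->A->plug->B
Char 8 ('G'): step: R->6, L=4; G->plug->G->R->B->L->G->refl->B->L'->E->R'->H->plug->H
Char 9 ('A'): step: R->7, L=4; A->plug->B->R->F->L->H->refl->A->L'->H->R'->H->plug->H
Char 10 ('C'): step: R->0, L->5 (L advanced); C->plug->C->R->A->L->F->refl->C->L'->B->R'->B->plug->A
Char 11 ('B'): step: R->1, L=5; B->plug->A->R->A->L->F->refl->C->L'->B->R'->E->plug->E
Char 12 ('F'): step: R->2, L=5; F->plug->F->R->D->L->A->refl->H->L'->G->R'->A->plug->B
Final: ciphertext=CBCAGCBHHAEB, RIGHT=2, LEFT=5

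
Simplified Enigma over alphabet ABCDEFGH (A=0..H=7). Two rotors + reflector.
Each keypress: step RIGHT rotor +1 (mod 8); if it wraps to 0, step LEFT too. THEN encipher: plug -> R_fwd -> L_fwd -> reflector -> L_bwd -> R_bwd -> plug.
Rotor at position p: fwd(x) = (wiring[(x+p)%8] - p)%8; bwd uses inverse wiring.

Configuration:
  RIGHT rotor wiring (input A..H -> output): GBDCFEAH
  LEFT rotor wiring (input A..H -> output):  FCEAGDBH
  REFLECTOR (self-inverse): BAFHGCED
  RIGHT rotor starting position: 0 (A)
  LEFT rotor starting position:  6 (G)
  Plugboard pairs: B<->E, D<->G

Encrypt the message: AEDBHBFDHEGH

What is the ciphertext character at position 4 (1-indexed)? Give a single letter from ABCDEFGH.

Char 1 ('A'): step: R->1, L=6; A->plug->A->R->A->L->D->refl->H->L'->C->R'->B->plug->E
Char 2 ('E'): step: R->2, L=6; E->plug->B->R->A->L->D->refl->H->L'->C->R'->D->plug->G
Char 3 ('D'): step: R->3, L=6; D->plug->G->R->G->L->A->refl->B->L'->B->R'->C->plug->C
Char 4 ('B'): step: R->4, L=6; B->plug->E->R->C->L->H->refl->D->L'->A->R'->B->plug->E

E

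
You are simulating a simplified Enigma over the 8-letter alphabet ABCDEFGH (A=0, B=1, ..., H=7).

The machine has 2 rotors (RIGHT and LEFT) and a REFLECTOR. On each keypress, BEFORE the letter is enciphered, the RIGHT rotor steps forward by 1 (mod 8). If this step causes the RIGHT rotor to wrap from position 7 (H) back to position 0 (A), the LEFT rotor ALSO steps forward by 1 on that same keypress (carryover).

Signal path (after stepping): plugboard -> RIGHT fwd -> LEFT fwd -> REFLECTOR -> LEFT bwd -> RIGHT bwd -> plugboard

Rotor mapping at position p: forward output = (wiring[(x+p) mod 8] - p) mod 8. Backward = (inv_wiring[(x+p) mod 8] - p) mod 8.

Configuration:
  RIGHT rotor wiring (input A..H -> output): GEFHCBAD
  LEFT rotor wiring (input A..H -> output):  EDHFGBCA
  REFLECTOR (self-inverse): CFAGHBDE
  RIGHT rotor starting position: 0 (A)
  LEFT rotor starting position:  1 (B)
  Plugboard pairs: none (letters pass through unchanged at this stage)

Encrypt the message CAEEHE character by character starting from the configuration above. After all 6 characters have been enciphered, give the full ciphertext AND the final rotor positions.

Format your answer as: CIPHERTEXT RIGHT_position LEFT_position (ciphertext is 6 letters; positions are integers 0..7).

Answer: GBAABF 6 1

Derivation:
Char 1 ('C'): step: R->1, L=1; C->plug->C->R->G->L->H->refl->E->L'->C->R'->G->plug->G
Char 2 ('A'): step: R->2, L=1; A->plug->A->R->D->L->F->refl->B->L'->F->R'->B->plug->B
Char 3 ('E'): step: R->3, L=1; E->plug->E->R->A->L->C->refl->A->L'->E->R'->A->plug->A
Char 4 ('E'): step: R->4, L=1; E->plug->E->R->C->L->E->refl->H->L'->G->R'->A->plug->A
Char 5 ('H'): step: R->5, L=1; H->plug->H->R->F->L->B->refl->F->L'->D->R'->B->plug->B
Char 6 ('E'): step: R->6, L=1; E->plug->E->R->H->L->D->refl->G->L'->B->R'->F->plug->F
Final: ciphertext=GBAABF, RIGHT=6, LEFT=1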